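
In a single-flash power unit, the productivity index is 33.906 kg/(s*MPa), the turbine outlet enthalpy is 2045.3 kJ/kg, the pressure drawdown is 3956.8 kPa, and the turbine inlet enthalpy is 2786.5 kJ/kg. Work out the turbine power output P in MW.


Step 1: mdot = PI * dP / 1000 = 33.906 * 3956.8 / 1000 = 134.1593 kg/s
Step 2: P = mdot*(h_in - h_out)/1000 = 134.1593*(2786.5 - 2045.3)/1000 = 99.439 MW
P = 99.439 MW


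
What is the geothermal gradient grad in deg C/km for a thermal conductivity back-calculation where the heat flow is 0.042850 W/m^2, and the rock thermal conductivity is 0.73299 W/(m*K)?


grad = q / k * 1000
grad = 0.042850 / 0.73299 * 1000
grad = 58.459 deg C/km


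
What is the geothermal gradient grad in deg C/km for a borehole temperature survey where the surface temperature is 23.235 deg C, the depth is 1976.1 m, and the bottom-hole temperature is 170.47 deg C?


grad = (T_d - T_surf) / d * 1000
grad = (170.47 - 23.235) / 1976.1 * 1000
grad = 74.508 deg C/km


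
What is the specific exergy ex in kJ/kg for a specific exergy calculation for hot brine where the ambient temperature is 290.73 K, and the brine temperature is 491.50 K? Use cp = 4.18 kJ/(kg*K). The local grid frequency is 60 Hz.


ex = cp * ((T_b - T_0) - T_0 * ln(T_b/T_0))
ex = 4.18 * ((491.50 - 290.73) - 290.73 * ln(491.50/290.73))
ex = 201.13 kJ/kg


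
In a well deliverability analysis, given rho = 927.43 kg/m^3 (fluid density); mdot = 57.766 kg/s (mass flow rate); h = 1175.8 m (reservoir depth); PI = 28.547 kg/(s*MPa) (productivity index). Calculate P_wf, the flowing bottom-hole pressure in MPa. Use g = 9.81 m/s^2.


Step 1: P_i = rho*g*h/1e6 = 927.43*9.81*1175.8/1e6 = 10.69753 MPa
Step 2: P_wf = P_i - mdot/PI = 10.69753 - 57.766/28.547 = 8.6740 MPa
P_wf = 8.6740 MPa


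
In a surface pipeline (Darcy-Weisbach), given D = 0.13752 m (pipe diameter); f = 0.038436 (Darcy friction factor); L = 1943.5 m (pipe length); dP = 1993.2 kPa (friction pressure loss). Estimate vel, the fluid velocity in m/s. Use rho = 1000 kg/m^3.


vel = sqrt(dP*1000*2*D / (f*L*rho))
vel = sqrt(1993.2*1000*2*0.13752 / (0.038436*1943.5*1000))
vel = 2.7090 m/s


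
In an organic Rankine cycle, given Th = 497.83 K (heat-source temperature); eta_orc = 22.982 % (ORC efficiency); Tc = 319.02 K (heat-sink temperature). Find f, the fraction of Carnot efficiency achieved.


f = (eta_orc/100) / (1 - Tc/Th)
f = (22.982/100) / (1 - 319.02/497.83)
f = 0.63985


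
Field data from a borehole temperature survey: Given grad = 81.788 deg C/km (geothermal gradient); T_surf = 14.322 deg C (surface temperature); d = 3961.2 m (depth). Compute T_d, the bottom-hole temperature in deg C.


T_d = T_surf + grad * d / 1000
T_d = 14.322 + 81.788 * 3961.2 / 1000
T_d = 338.30 deg C


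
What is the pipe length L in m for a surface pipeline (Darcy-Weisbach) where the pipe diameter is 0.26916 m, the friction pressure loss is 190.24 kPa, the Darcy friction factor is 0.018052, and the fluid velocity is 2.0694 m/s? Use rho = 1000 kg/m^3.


L = dP*1000*D / (f*rho*vel^2/2)
L = 190.24*1000*0.26916 / (0.018052*1000*2.0694^2/2)
L = 1324.7 m


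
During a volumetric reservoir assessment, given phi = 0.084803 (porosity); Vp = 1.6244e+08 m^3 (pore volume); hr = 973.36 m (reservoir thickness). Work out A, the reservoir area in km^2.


A = Vp / (1e6 * hr * phi)
A = 1.6244e+08 / (1e6 * 973.36 * 0.084803)
A = 1.9679 km^2


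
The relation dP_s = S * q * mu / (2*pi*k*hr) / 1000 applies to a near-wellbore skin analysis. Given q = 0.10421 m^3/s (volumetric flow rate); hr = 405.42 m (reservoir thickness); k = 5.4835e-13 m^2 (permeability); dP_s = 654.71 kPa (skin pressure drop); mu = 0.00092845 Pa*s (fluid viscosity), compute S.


S = dP_s * 1000 * 2*pi*k*hr / (q*mu)
S = 654.71 * 1000 * 2*pi*5.4835e-13*405.42 / (0.10421*0.00092845)
S = 9.4520


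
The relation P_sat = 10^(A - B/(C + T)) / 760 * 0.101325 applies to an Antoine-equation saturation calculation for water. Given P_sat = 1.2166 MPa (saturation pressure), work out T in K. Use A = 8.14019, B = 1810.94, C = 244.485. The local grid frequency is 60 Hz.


T = B / (A - log10(P_sat * 760 / 0.101325)) - C
T = 1810.94 / (8.14019 - log10(1.2166 * 760 / 0.101325)) - 244.485
T = 188.7599 deg C
Convert to K: 188.7599 + 273.15 = 461.91 K
T = 461.91 K


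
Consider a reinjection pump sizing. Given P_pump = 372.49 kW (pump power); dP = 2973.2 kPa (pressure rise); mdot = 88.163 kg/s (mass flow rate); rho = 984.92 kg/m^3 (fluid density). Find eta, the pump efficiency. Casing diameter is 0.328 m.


eta = mdot * dP / (rho * P_pump)
eta = 88.163 * 2973.2 / (984.92 * 372.49)
eta = 0.71449


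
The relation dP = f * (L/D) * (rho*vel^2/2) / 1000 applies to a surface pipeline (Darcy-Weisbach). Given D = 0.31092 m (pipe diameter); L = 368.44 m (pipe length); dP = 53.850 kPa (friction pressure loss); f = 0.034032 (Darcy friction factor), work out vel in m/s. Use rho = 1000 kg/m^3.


vel = sqrt(dP*1000*2*D / (f*L*rho))
vel = sqrt(53.850*1000*2*0.31092 / (0.034032*368.44*1000))
vel = 1.6342 m/s


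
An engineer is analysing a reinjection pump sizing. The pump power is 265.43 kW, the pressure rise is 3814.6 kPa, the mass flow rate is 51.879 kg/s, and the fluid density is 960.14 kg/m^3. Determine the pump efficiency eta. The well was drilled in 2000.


eta = mdot * dP / (rho * P_pump)
eta = 51.879 * 3814.6 / (960.14 * 265.43)
eta = 0.77653


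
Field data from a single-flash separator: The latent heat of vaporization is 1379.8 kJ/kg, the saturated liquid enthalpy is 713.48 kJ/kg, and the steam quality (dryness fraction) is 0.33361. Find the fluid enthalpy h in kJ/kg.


h = hf + x * hfg
h = 713.48 + 0.33361 * 1379.8
h = 1173.8 kJ/kg


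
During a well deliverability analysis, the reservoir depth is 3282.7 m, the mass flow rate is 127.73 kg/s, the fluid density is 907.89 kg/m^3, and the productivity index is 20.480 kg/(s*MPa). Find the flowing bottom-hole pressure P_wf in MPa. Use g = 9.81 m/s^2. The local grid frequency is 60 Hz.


Step 1: P_i = rho*g*h/1e6 = 907.89*9.81*3282.7/1e6 = 29.23704 MPa
Step 2: P_wf = P_i - mdot/PI = 29.23704 - 127.73/20.48 = 23.000 MPa
P_wf = 23.000 MPa


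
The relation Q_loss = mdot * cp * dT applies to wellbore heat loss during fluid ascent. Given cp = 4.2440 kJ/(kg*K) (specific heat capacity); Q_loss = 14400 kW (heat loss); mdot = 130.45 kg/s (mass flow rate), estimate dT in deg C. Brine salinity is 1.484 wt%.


dT = Q_loss / (mdot * cp)
dT = 14400 / (130.45 * 4.2440)
dT = 26.01016 K
Convert (temperature difference, 1 K = 1 deg C): 26.01016 K = 26.01016 deg C
dT = 26.010 deg C


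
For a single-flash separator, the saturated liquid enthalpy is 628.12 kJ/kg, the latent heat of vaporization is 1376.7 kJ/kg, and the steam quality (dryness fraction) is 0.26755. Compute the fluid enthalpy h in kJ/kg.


h = hf + x * hfg
h = 628.12 + 0.26755 * 1376.7
h = 996.46 kJ/kg


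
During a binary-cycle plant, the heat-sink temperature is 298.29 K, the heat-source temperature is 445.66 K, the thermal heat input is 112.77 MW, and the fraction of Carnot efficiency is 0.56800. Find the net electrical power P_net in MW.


Step 1: eta = (1 - Tc/Th)*f = (1 - 298.29/445.66)*0.568 = 0.1878252
Step 2: P_net = eta * Q_in = 0.1878252 * 112.77 = 21.181 MW
P_net = 21.181 MW


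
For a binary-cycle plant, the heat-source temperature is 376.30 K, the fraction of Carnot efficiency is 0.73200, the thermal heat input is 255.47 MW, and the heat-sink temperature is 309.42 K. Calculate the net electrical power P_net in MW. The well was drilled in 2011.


Step 1: eta = (1 - Tc/Th)*f = (1 - 309.42/376.3)*0.732 = 0.1300988
Step 2: P_net = eta * Q_in = 0.1300988 * 255.47 = 33.236 MW
P_net = 33.236 MW


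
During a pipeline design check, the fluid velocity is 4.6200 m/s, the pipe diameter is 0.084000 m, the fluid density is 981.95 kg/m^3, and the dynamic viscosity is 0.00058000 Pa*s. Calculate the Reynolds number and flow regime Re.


Step 1: Re = rho*vel*D/mu = 981.95*4.62*0.084/0.00058 = 6.5703e+05
Step 2: Re = 6.5703e+05 > 4000, so flow is turbulent.
Re = 6.5703e+05 (turbulent)


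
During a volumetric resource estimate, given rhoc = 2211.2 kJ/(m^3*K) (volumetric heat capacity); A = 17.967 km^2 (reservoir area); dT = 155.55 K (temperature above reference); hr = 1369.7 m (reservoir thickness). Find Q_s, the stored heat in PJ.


Step 1: Vr = A*1e6*hr = 17.967*1e6*1369.7 = 2.460940e+10 m^3
Step 2: Q_s = Vr*rhoc*dT/1e12 = 2.460940e+10*2211.2*155.55/1e12 = 8464.5 PJ
Q_s = 8464.5 PJ


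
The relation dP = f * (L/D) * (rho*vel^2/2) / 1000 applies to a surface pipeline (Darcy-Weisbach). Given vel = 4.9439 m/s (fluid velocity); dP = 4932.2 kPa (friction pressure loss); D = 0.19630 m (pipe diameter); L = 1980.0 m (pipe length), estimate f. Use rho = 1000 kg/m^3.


f = dP*1000 / ((L/D)*(rho*vel^2/2))
f = 4932.2*1000 / ((1980.0/0.19630)*(1000*4.9439^2/2))
f = 0.040012


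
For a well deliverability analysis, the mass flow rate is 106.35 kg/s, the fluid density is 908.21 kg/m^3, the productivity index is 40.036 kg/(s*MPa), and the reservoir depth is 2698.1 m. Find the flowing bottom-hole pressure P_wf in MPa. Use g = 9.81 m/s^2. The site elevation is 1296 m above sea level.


Step 1: P_i = rho*g*h/1e6 = 908.21*9.81*2698.1/1e6 = 24.03883 MPa
Step 2: P_wf = P_i - mdot/PI = 24.03883 - 106.35/40.036 = 21.382 MPa
P_wf = 21.382 MPa


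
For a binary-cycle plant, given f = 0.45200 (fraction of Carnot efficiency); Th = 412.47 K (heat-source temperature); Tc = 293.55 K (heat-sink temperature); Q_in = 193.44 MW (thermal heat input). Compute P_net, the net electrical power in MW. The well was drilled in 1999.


Step 1: eta = (1 - Tc/Th)*f = (1 - 293.55/412.47)*0.452 = 0.1303170
Step 2: P_net = eta * Q_in = 0.1303170 * 193.44 = 25.209 MW
P_net = 25.209 MW


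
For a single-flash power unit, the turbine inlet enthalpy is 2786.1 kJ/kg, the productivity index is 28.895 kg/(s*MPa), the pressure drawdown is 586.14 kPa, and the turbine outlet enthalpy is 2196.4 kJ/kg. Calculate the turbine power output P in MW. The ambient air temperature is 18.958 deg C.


Step 1: mdot = PI * dP / 1000 = 28.895 * 586.14 / 1000 = 16.93652 kg/s
Step 2: P = mdot*(h_in - h_out)/1000 = 16.93652*(2786.1 - 2196.4)/1000 = 9.9875 MW
P = 9.9875 MW


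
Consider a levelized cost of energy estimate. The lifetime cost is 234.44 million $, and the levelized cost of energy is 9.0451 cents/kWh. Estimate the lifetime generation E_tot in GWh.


E_tot = C_tot / LCOE * 100
E_tot = 234.44 / 9.0451 * 100
E_tot = 2591.9 GWh


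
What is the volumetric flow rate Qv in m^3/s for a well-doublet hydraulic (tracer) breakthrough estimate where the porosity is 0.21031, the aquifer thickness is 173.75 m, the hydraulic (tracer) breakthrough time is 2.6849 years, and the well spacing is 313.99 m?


Qv = pi*hr*phi*L^2 / (3*t_bt*365.25*86400)
Qv = pi*173.75*0.21031*313.99^2 / (3*2.6849*365.25*86400)
Qv = 0.044526 m^3/s


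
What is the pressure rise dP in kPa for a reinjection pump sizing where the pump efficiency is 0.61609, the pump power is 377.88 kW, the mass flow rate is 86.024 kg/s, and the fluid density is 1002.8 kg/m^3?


dP = P_pump * rho * eta / mdot
dP = 377.88 * 1002.8 * 0.61609 / 86.024
dP = 2713.9 kPa


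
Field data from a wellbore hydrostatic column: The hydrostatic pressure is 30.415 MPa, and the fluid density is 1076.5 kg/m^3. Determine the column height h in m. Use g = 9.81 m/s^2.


h = P * 1e6 / (g * rho)
h = 30.415 * 1e6 / (9.81 * 1076.5)
h = 2880.1 m


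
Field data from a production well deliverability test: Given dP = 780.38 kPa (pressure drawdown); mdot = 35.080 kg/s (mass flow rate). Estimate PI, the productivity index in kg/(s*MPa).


PI = mdot * 1000 / dP
PI = 35.080 * 1000 / 780.38
PI = 44.952 kg/(s*MPa)


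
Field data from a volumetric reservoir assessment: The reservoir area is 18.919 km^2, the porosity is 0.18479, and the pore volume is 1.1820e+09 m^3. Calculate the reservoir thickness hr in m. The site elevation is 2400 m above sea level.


hr = Vp / (A * 1e6 * phi)
hr = 1.1820e+09 / (18.919 * 1e6 * 0.18479)
hr = 338.10 m


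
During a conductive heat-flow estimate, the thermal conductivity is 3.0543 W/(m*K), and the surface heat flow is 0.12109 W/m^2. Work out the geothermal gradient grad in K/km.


grad = q * 1000 / k
grad = 0.12109 * 1000 / 3.0543
grad = 39.64575 deg C/km
Convert: 39.64575 deg C/km * 1.0 = 39.646 K/km
grad = 39.646 K/km


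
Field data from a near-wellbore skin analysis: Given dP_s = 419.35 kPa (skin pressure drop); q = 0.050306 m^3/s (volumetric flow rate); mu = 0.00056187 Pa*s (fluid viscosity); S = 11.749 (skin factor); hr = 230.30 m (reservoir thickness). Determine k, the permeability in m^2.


k = S*q*mu / (2*pi*dP_s*1000*hr)
k = 11.749*0.050306*0.00056187 / (2*pi*419.35*1000*230.30)
k = 5.4728e-13 m^2


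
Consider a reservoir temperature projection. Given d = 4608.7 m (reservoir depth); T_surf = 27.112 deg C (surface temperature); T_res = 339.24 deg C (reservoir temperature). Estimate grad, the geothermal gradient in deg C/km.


grad = (T_res - T_surf) / d * 1000
grad = (339.24 - 27.112) / 4608.7 * 1000
grad = 67.726 deg C/km


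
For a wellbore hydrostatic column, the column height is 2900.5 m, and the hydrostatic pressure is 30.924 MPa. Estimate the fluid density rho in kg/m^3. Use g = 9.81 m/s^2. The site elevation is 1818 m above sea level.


rho = P * 1e6 / (g * h)
rho = 30.924 * 1e6 / (9.81 * 2900.5)
rho = 1086.8 kg/m^3


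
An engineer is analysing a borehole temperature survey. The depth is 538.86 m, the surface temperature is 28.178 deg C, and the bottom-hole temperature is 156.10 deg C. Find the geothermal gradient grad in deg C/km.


grad = (T_d - T_surf) / d * 1000
grad = (156.10 - 28.178) / 538.86 * 1000
grad = 237.39 deg C/km


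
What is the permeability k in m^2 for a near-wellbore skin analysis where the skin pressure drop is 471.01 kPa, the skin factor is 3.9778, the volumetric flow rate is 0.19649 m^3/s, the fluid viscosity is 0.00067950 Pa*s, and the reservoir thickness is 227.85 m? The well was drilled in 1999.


k = S*q*mu / (2*pi*dP_s*1000*hr)
k = 3.9778*0.19649*0.00067950 / (2*pi*471.01*1000*227.85)
k = 7.8761e-13 m^2


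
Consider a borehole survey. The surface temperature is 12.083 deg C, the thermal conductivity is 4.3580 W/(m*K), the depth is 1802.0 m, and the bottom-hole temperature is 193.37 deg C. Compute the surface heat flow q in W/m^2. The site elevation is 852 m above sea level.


Step 1: grad = (T_d - T_surf)/d * 1000 = (193.37 - 12.083)/1802.0 * 1000 = 100.6032 deg C/km
Step 2: q = k * grad / 1000 = 4.358 * 100.6032 / 1000 = 0.43843 W/m^2
q = 0.43843 W/m^2


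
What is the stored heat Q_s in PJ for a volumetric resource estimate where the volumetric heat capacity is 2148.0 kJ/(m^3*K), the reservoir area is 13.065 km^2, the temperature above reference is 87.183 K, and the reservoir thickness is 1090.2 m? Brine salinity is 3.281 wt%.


Step 1: Vr = A*1e6*hr = 13.065*1e6*1090.2 = 1.424346e+10 m^3
Step 2: Q_s = Vr*rhoc*dT/1e12 = 1.424346e+10*2148.0*87.183/1e12 = 2667.4 PJ
Q_s = 2667.4 PJ


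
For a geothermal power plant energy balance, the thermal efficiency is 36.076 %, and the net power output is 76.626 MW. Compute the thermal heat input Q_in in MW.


Q_in = W_net / (eta / 100)
Q_in = 76.626 / (36.076 / 100)
Q_in = 212.40 MW


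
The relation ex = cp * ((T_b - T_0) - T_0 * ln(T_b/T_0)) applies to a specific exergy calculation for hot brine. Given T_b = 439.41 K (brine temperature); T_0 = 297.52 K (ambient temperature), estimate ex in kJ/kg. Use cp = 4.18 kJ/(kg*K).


ex = cp * ((T_b - T_0) - T_0 * ln(T_b/T_0))
ex = 4.18 * ((439.41 - 297.52) - 297.52 * ln(439.41/297.52))
ex = 108.14 kJ/kg


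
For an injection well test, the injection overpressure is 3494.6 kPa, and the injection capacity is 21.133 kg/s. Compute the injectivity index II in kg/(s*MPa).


II = mdot * 1000 / dP
II = 21.133 * 1000 / 3494.6
II = 6.0473 kg/(s*MPa)


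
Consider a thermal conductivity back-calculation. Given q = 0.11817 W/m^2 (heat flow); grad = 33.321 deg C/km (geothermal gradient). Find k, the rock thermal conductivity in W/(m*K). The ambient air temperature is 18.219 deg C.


k = q / (grad / 1000)
k = 0.11817 / (33.321 / 1000)
k = 3.5464 W/(m*K)


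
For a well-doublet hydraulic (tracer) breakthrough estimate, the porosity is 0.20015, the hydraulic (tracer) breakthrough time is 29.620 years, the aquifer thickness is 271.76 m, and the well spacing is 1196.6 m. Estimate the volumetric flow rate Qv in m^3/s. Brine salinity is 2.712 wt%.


Qv = pi*hr*phi*L^2 / (3*t_bt*365.25*86400)
Qv = pi*271.76*0.20015*1196.6^2 / (3*29.620*365.25*86400)
Qv = 0.087253 m^3/s


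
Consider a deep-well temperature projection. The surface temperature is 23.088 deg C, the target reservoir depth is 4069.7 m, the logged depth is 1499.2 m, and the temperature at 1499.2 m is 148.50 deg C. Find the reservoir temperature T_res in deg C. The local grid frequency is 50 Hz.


Step 1: grad = (T_d1 - T_surf)/d1 * 1000 = (148.5 - 23.088)/1499.2 * 1000 = 83.65261 deg C/km
Step 2: T_res = T_surf + grad*d2/1000 = 23.088 + 83.65261*4069.7/1000 = 363.53 deg C
T_res = 363.53 deg C


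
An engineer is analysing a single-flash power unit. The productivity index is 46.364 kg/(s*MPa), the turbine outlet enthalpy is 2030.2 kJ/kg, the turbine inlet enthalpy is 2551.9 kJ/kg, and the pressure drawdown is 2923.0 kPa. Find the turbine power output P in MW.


Step 1: mdot = PI * dP / 1000 = 46.364 * 2923.0 / 1000 = 135.5220 kg/s
Step 2: P = mdot*(h_in - h_out)/1000 = 135.5220*(2551.9 - 2030.2)/1000 = 70.702 MW
P = 70.702 MW


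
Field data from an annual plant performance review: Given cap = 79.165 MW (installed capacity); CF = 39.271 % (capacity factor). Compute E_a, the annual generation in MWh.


E_a = CF / 100 * cap * 8760
E_a = 39.271 / 100 * 79.165 * 8760
E_a = 2.7234e+05 MWh


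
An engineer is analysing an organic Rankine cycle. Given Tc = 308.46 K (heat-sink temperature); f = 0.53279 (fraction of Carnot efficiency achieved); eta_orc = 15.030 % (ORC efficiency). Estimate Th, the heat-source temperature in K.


Th = Tc / (1 - (eta_orc/100)/f)
Th = 308.46 / (1 - (15.030/100)/0.53279)
Th = 429.67 K


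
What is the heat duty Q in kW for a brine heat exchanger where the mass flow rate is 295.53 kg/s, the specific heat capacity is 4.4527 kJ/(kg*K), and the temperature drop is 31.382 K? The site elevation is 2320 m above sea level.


Q = mdot * cp * dT / 1000
Q = 295.53 * 4.4527 * 31.382 / 1000
Q = 41.29578 MW
Convert: 41.29578 MW * 1000.0 = 41296 kW
Q = 41296 kW


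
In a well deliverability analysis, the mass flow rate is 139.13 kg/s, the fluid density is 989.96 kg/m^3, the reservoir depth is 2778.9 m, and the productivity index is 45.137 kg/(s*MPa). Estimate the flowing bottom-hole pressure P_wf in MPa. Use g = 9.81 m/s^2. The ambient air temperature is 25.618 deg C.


Step 1: P_i = rho*g*h/1e6 = 989.96*9.81*2778.9/1e6 = 26.98731 MPa
Step 2: P_wf = P_i - mdot/PI = 26.98731 - 139.13/45.137 = 23.905 MPa
P_wf = 23.905 MPa


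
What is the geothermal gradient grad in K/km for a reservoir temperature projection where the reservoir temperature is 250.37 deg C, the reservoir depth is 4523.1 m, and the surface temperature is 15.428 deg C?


grad = (T_res - T_surf) / d * 1000
grad = (250.37 - 15.428) / 4523.1 * 1000
grad = 51.94269 deg C/km
Convert: 51.94269 deg C/km * 1.0 = 51.943 K/km
grad = 51.943 K/km


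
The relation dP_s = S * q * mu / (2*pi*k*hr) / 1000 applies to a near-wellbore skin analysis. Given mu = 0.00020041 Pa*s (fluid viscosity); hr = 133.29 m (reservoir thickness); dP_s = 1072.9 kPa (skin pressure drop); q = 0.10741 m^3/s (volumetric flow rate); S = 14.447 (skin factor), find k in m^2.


k = S*q*mu / (2*pi*dP_s*1000*hr)
k = 14.447*0.10741*0.00020041 / (2*pi*1072.9*1000*133.29)
k = 3.4610e-13 m^2


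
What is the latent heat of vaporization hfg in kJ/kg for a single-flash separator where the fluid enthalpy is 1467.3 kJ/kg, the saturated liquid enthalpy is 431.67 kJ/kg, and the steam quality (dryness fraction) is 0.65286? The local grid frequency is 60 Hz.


hfg = (h - hf) / x
hfg = (1467.3 - 431.67) / 0.65286
hfg = 1586.3 kJ/kg


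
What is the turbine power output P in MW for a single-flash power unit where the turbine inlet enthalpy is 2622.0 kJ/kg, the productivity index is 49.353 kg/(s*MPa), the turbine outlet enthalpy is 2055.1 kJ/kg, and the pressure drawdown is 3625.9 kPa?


Step 1: mdot = PI * dP / 1000 = 49.353 * 3625.9 / 1000 = 178.9490 kg/s
Step 2: P = mdot*(h_in - h_out)/1000 = 178.9490*(2622.0 - 2055.1)/1000 = 101.45 MW
P = 101.45 MW


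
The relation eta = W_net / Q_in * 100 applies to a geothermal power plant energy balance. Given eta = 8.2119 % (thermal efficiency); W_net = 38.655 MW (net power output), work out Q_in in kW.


Q_in = W_net / (eta / 100)
Q_in = 38.655 / (8.2119 / 100)
Q_in = 470.7193 MW
Convert: 470.7193 MW * 1000.0 = 4.7072e+05 kW
Q_in = 4.7072e+05 kW


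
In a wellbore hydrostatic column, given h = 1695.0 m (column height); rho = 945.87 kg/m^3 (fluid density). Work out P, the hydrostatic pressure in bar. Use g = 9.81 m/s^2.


P = rho * g * h / 1e6
P = 945.87 * 9.81 * 1695.0 / 1e6
P = 15.72788 MPa
Convert: 15.72788 MPa * 10.0 = 157.28 bar
P = 157.28 bar


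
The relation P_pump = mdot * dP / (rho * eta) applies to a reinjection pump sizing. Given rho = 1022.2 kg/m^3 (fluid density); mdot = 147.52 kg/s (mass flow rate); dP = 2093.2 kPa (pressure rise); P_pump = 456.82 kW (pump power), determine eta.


eta = mdot * dP / (rho * P_pump)
eta = 147.52 * 2093.2 / (1022.2 * 456.82)
eta = 0.66127


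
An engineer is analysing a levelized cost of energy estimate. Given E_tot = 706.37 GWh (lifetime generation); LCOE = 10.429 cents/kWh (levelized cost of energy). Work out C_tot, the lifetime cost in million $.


C_tot = LCOE / 100 * E_tot
C_tot = 10.429 / 100 * 706.37
C_tot = 73.667 million $


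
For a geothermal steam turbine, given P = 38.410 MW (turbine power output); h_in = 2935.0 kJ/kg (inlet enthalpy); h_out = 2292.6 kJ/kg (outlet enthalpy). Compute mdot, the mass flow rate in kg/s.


mdot = P * 1000 / (h_in - h_out)
mdot = 38.410 * 1000 / (2935.0 - 2292.6)
mdot = 59.791 kg/s


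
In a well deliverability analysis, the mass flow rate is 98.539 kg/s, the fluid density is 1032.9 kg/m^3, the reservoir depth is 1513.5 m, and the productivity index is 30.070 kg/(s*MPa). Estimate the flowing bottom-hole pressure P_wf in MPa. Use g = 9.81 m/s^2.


Step 1: P_i = rho*g*h/1e6 = 1032.9*9.81*1513.5/1e6 = 15.33592 MPa
Step 2: P_wf = P_i - mdot/PI = 15.33592 - 98.539/30.07 = 12.059 MPa
P_wf = 12.059 MPa


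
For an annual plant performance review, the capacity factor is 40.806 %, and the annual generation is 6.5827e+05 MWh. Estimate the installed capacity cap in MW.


cap = E_a / (CF/100 * 8760)
cap = 6.5827e+05 / (40.806/100 * 8760)
cap = 184.15 MW


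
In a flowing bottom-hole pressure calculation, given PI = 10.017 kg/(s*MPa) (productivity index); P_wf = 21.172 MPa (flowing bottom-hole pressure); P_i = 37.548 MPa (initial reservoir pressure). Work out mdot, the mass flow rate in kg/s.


mdot = (P_i - P_wf) * PI
mdot = (37.548 - 21.172) * 10.017
mdot = 164.04 kg/s


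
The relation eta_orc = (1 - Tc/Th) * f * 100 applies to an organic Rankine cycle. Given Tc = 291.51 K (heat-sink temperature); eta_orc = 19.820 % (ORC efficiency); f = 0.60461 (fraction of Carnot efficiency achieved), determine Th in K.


Th = Tc / (1 - (eta_orc/100)/f)
Th = 291.51 / (1 - (19.820/100)/0.60461)
Th = 433.68 K


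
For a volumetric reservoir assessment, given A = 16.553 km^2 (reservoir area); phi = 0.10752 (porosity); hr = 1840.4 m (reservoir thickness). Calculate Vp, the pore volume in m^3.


Vp = A * 1e6 * hr * phi
Vp = 16.553 * 1e6 * 1840.4 * 0.10752
Vp = 3.2755e+09 m^3


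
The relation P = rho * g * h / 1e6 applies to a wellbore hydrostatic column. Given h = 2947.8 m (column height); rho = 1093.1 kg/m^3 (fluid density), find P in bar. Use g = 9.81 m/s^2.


P = rho * g * h / 1e6
P = 1093.1 * 9.81 * 2947.8 / 1e6
P = 31.61018 MPa
Convert: 31.61018 MPa * 10.0 = 316.10 bar
P = 316.10 bar


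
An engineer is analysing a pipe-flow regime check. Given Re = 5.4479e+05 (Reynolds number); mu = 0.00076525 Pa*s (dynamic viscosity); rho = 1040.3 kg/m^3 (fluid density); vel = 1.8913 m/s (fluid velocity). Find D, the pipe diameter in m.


D = Re * mu / (rho * vel)
D = 5.4479e+05 * 0.00076525 / (1040.3 * 1.8913)
D = 0.21189 m


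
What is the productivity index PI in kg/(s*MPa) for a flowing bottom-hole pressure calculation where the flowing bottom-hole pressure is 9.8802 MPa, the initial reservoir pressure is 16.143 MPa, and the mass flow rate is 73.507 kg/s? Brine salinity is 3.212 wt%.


PI = mdot / (P_i - P_wf)
PI = 73.507 / (16.143 - 9.8802)
PI = 11.737 kg/(s*MPa)


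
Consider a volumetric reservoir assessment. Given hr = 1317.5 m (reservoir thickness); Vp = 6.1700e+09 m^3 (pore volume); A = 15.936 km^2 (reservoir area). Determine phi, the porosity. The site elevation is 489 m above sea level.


phi = Vp / (A * 1e6 * hr)
phi = 6.1700e+09 / (15.936 * 1e6 * 1317.5)
phi = 0.29387


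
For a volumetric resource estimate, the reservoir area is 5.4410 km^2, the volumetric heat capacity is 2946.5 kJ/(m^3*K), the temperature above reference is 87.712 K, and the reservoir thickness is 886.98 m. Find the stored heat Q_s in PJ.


Step 1: Vr = A*1e6*hr = 5.441*1e6*886.98 = 4.826058e+09 m^3
Step 2: Q_s = Vr*rhoc*dT/1e12 = 4.826058e+09*2946.5*87.712/1e12 = 1247.3 PJ
Q_s = 1247.3 PJ


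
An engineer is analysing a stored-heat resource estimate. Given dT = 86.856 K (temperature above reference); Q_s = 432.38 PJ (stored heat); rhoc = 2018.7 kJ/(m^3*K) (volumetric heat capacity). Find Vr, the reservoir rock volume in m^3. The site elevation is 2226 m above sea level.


Vr = Q_s * 1e12 / (rhoc * dT)
Vr = 432.38 * 1e12 / (2018.7 * 86.856)
Vr = 2.4660e+09 m^3


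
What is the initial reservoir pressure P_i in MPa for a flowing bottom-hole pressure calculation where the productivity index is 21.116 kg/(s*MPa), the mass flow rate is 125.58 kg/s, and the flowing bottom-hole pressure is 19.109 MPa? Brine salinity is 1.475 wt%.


P_i = P_wf + mdot / PI
P_i = 19.109 + 125.58 / 21.116
P_i = 25.056 MPa


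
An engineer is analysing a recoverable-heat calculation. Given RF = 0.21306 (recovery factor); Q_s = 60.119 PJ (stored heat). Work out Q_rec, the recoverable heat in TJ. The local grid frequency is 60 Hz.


Q_rec = Q_s * RF
Q_rec = 60.119 * 0.21306
Q_rec = 12.80895 PJ
Convert: 12.80895 PJ * 1000.0 = 12809 TJ
Q_rec = 12809 TJ


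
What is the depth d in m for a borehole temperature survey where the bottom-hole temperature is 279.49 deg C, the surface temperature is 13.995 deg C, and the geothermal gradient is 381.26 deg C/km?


d = (T_d - T_surf) / grad * 1000
d = (279.49 - 13.995) / 381.26 * 1000
d = 696.36 m


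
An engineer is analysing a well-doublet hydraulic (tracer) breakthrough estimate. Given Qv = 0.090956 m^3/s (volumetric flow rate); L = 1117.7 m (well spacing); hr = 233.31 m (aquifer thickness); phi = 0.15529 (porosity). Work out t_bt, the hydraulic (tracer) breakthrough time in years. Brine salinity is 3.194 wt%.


t_bt = pi * hr * phi * L^2 / (3 * Qv) / (365.25*86400)
t_bt = pi * 233.31 * 0.15529 * 1117.7^2 / (3 * 0.090956) / (365.25*86400)
t_bt = 16.513 years


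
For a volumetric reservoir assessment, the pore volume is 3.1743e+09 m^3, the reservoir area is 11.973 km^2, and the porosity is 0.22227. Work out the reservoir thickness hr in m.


hr = Vp / (A * 1e6 * phi)
hr = 3.1743e+09 / (11.973 * 1e6 * 0.22227)
hr = 1192.8 m


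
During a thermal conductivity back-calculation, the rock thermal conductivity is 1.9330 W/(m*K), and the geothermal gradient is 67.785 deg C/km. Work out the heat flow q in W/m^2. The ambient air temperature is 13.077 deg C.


q = k * grad / 1000
q = 1.9330 * 67.785 / 1000
q = 0.13103 W/m^2


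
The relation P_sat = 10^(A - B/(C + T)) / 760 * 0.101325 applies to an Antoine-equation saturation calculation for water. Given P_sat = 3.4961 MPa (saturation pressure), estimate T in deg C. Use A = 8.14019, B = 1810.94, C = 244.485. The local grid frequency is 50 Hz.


T = B / (A - log10(P_sat * 760 / 0.101325)) - C
T = 1810.94 / (8.14019 - log10(3.4961 * 760 / 0.101325)) - 244.485
T = 242.13 deg C


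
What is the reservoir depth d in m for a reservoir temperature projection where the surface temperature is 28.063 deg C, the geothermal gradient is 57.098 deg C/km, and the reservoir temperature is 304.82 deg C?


d = (T_res - T_surf) / grad * 1000
d = (304.82 - 28.063) / 57.098 * 1000
d = 4847.1 m


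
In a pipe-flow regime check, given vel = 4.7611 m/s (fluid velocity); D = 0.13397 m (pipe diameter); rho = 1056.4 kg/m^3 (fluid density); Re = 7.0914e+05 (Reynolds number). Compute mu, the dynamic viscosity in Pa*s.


mu = rho * vel * D / Re
mu = 1056.4 * 4.7611 * 0.13397 / 7.0914e+05
mu = 0.00095019 Pa*s


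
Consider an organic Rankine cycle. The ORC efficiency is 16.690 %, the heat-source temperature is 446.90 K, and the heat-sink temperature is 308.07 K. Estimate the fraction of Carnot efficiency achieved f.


f = (eta_orc/100) / (1 - Tc/Th)
f = (16.690/100) / (1 - 308.07/446.90)
f = 0.53726


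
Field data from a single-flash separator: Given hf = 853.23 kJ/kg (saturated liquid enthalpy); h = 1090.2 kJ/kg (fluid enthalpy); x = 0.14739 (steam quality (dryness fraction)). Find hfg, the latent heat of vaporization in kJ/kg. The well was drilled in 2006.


hfg = (h - hf) / x
hfg = (1090.2 - 853.23) / 0.14739
hfg = 1607.8 kJ/kg


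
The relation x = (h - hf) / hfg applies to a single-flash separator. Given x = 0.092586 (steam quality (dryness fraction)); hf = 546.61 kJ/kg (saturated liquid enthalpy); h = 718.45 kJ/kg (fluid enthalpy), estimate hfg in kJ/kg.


hfg = (h - hf) / x
hfg = (718.45 - 546.61) / 0.092586
hfg = 1856.0 kJ/kg


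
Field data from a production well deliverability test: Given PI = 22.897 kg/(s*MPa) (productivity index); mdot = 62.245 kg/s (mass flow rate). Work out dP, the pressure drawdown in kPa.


dP = mdot * 1000 / PI
dP = 62.245 * 1000 / 22.897
dP = 2718.5 kPa


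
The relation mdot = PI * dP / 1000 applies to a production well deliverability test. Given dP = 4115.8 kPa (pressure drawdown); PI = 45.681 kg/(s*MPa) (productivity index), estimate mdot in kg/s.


mdot = PI * dP / 1000
mdot = 45.681 * 4115.8 / 1000
mdot = 188.01 kg/s


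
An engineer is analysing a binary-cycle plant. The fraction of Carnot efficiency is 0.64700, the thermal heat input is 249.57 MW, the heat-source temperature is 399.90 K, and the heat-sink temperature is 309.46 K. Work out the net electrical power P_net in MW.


Step 1: eta = (1 - Tc/Th)*f = (1 - 309.46/399.9)*0.647 = 0.1463233
Step 2: P_net = eta * Q_in = 0.1463233 * 249.57 = 36.518 MW
P_net = 36.518 MW


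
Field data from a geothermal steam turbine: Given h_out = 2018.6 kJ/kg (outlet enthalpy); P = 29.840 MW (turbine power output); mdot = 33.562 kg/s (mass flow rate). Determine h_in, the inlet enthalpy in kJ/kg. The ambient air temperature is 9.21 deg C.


h_in = h_out + P * 1000 / mdot
h_in = 2018.6 + 29.840 * 1000 / 33.562
h_in = 2907.7 kJ/kg


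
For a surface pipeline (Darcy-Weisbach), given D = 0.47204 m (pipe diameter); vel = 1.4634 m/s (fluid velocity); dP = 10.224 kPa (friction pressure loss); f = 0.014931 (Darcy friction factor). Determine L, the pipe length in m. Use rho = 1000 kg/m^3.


L = dP*1000*D / (f*rho*vel^2/2)
L = 10.224*1000*0.47204 / (0.014931*1000*1.4634^2/2)
L = 301.87 m


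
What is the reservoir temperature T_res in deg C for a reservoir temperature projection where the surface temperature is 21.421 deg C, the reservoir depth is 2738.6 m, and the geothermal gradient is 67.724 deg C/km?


T_res = T_surf + grad * d / 1000
T_res = 21.421 + 67.724 * 2738.6 / 1000
T_res = 206.89 deg C


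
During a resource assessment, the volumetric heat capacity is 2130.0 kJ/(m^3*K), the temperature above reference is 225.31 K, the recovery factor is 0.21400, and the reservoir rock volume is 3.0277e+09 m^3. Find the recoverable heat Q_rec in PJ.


Step 1: Q_s = Vr*rhoc*dT/1e12 = 3.0277e+09*2130.0*225.31/1e12 = 1453.024 PJ
Step 2: Q_rec = Q_s * RF = 1453.024 * 0.214 = 310.95 PJ
Q_rec = 310.95 PJ


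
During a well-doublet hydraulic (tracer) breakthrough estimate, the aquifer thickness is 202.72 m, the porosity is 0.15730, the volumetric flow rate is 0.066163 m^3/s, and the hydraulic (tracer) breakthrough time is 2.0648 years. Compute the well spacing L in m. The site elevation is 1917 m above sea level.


L = sqrt(t_bt*365.25*86400*3*Qv / (pi*hr*phi))
L = sqrt(2.0648*365.25*86400*3*0.066163 / (pi*202.72*0.15730))
L = 359.31 m


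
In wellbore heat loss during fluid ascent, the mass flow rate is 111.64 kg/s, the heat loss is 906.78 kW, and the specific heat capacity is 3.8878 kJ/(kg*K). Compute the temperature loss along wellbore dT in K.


dT = Q_loss / (mdot * cp)
dT = 906.78 / (111.64 * 3.8878)
dT = 2.0892 K


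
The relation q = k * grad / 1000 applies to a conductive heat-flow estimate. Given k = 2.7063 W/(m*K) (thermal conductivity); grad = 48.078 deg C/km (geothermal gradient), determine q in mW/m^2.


q = k * grad / 1000
q = 2.7063 * 48.078 / 1000
q = 0.1301135 W/m^2
Convert: 0.1301135 W/m^2 * 1000.0 = 130.11 mW/m^2
q = 130.11 mW/m^2


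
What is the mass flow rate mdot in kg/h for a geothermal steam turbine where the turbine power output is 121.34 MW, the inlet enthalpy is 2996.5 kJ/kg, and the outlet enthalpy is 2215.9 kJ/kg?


mdot = P * 1000 / (h_in - h_out)
mdot = 121.34 * 1000 / (2996.5 - 2215.9)
mdot = 155.4445 kg/s
Convert: 155.4445 kg/s * 3600.0 = 5.5960e+05 kg/h
mdot = 5.5960e+05 kg/h


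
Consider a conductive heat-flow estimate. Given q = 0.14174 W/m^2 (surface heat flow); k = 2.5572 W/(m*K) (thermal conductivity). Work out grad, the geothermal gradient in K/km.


grad = q * 1000 / k
grad = 0.14174 * 1000 / 2.5572
grad = 55.42781 deg C/km
Convert: 55.42781 deg C/km * 1.0 = 55.428 K/km
grad = 55.428 K/km


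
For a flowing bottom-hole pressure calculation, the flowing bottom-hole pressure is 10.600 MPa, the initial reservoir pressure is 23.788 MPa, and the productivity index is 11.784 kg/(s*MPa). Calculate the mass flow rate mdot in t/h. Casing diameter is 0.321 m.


mdot = (P_i - P_wf) * PI
mdot = (23.788 - 10.600) * 11.784
mdot = 155.4074 kg/s
Convert: 155.4074 kg/s * 3.6 = 559.47 t/h
mdot = 559.47 t/h


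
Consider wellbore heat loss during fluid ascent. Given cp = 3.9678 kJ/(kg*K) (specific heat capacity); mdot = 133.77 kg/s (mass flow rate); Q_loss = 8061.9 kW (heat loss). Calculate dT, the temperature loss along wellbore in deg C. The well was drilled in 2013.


dT = Q_loss / (mdot * cp)
dT = 8061.9 / (133.77 * 3.9678)
dT = 15.18899 K
Convert (temperature difference, 1 K = 1 deg C): 15.18899 K = 15.18899 deg C
dT = 15.189 deg C


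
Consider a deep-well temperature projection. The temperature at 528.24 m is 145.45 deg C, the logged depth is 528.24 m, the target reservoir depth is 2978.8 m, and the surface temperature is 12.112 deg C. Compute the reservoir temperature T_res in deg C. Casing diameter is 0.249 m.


Step 1: grad = (T_d1 - T_surf)/d1 * 1000 = (145.45 - 12.112)/528.24 * 1000 = 252.4194 deg C/km
Step 2: T_res = T_surf + grad*d2/1000 = 12.112 + 252.4194*2978.8/1000 = 764.02 deg C
T_res = 764.02 deg C


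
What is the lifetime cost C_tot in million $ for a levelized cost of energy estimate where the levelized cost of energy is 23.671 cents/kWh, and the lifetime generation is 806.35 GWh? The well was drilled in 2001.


C_tot = LCOE / 100 * E_tot
C_tot = 23.671 / 100 * 806.35
C_tot = 190.87 million $


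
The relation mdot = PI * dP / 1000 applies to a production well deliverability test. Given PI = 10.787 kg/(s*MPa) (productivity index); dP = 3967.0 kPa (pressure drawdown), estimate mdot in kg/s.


mdot = PI * dP / 1000
mdot = 10.787 * 3967.0 / 1000
mdot = 42.792 kg/s


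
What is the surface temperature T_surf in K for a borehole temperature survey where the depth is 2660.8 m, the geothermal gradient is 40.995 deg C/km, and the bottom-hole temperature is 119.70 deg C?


T_surf = T_d - grad * d / 1000
T_surf = 119.70 - 40.995 * 2660.8 / 1000
T_surf = 10.62050 deg C
Convert to K: 10.62050 + 273.15 = 283.77 K
T_surf = 283.77 K


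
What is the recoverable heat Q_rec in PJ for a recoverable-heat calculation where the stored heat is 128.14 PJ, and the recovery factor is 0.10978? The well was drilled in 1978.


Q_rec = Q_s * RF
Q_rec = 128.14 * 0.10978
Q_rec = 14.067 PJ


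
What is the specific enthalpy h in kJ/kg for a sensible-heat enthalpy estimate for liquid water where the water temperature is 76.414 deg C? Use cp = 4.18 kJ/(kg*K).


h = cp * T
h = 4.18 * 76.414
h = 319.41 kJ/kg


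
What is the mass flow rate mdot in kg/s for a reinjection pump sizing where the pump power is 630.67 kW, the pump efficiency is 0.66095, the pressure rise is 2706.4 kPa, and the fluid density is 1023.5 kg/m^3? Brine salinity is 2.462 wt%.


mdot = P_pump * rho * eta / dP
mdot = 630.67 * 1023.5 * 0.66095 / 2706.4
mdot = 157.64 kg/s


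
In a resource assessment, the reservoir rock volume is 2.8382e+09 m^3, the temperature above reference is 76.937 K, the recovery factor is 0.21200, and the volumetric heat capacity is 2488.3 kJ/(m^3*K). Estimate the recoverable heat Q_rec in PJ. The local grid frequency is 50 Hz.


Step 1: Q_s = Vr*rhoc*dT/1e12 = 2.8382e+09*2488.3*76.937/1e12 = 543.3516 PJ
Step 2: Q_rec = Q_s * RF = 543.3516 * 0.212 = 115.19 PJ
Q_rec = 115.19 PJ


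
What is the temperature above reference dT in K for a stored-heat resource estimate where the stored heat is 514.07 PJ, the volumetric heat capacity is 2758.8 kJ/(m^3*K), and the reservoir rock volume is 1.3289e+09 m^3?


dT = Q_s * 1e12 / (Vr * rhoc)
dT = 514.07 * 1e12 / (1.3289e+09 * 2758.8)
dT = 140.22 K


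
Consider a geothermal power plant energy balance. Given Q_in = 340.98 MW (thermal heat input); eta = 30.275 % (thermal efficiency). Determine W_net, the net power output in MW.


W_net = eta / 100 * Q_in
W_net = 30.275 / 100 * 340.98
W_net = 103.23 MW


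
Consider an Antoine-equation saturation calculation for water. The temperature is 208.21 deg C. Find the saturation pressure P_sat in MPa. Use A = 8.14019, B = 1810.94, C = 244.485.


P_sat = 10^(A - B/(C + T)) / 760 * 0.101325
P_sat = 10^(8.14019 - 1810.94/(244.485 + 208.21)) / 760 * 0.101325
P_sat = 1.8397 MPa


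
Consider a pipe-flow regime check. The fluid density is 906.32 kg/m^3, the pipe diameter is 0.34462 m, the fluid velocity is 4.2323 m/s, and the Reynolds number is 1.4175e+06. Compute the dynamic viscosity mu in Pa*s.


mu = rho * vel * D / Re
mu = 906.32 * 4.2323 * 0.34462 / 1.4175e+06
mu = 0.00093256 Pa*s


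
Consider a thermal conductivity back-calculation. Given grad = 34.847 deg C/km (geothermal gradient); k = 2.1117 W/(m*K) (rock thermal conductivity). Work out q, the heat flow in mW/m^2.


q = k * grad / 1000
q = 2.1117 * 34.847 / 1000
q = 0.07358641 W/m^2
Convert: 0.07358641 W/m^2 * 1000.0 = 73.586 mW/m^2
q = 73.586 mW/m^2


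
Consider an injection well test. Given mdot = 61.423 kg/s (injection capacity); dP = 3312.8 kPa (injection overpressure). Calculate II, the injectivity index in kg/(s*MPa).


II = mdot * 1000 / dP
II = 61.423 * 1000 / 3312.8
II = 18.541 kg/(s*MPa)


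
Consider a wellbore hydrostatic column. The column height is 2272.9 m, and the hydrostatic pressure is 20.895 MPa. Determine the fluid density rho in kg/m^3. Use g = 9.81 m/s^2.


rho = P * 1e6 / (g * h)
rho = 20.895 * 1e6 / (9.81 * 2272.9)
rho = 937.12 kg/m^3


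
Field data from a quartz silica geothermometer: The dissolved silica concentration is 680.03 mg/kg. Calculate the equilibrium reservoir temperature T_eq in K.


T_eq = 1309 / (5.19 - log10(SiO2)) - 273.15
T_eq = 1309 / (5.19 - log10(680.03)) - 273.15
T_eq = 282.1058 deg C
Convert to K: 282.1058 + 273.15 = 555.26 K
T_eq = 555.26 K
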